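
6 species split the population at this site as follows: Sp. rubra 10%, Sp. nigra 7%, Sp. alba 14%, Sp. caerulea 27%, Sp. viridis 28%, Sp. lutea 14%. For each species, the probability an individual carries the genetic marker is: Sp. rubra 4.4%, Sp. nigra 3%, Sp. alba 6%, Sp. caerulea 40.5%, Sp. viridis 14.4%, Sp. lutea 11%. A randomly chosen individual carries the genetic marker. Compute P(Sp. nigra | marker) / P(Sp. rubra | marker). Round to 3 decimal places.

0.477

Prior × likelihood for each hypothesis:
  Sp. rubra: 0.1 × 0.044 = 0.0044
  Sp. nigra: 0.07 × 0.03 = 0.0021
  Sp. alba: 0.14 × 0.06 = 0.0084
  Sp. caerulea: 0.27 × 0.405 = 0.10935
  Sp. viridis: 0.28 × 0.144 = 0.04032
  Sp. lutea: 0.14 × 0.11 = 0.0154
Total = 0.17997.
The ratio is 0.0021 / 0.0044 (the normalizer cancels) = 0.477.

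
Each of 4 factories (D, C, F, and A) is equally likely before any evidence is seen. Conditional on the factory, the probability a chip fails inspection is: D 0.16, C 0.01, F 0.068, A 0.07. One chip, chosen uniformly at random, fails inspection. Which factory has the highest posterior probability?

With a uniform prior (1/4 each), posterior ∝ likelihood:
  D: 0.16
  C: 0.01
  F: 0.068
  A: 0.07
Sum = 0.308.
Largest term belongs to D, so D is most probable.

D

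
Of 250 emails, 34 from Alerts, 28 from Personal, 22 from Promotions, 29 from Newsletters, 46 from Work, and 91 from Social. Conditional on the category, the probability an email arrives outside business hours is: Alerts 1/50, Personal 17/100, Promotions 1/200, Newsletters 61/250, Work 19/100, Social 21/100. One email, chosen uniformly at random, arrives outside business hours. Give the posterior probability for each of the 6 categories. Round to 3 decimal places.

Alerts 0.017, Personal 0.118, Promotions 0.003, Newsletters 0.175, Work 0.216, Social 0.472

Prior × likelihood for each hypothesis:
  Alerts: 0.136 × 0.02 = 0.00272
  Personal: 0.112 × 0.17 = 0.01904
  Promotions: 0.088 × 0.005 = 0.00044
  Newsletters: 0.116 × 0.244 = 0.028304
  Work: 0.184 × 0.19 = 0.03496
  Social: 0.364 × 0.21 = 0.07644
Sum = 0.161904.
P(Alerts | off-hours) = 0.00272/0.161904 ≈ 0.017
P(Personal | off-hours) = 0.01904/0.161904 ≈ 0.118
P(Promotions | off-hours) = 0.00044/0.161904 ≈ 0.003
P(Newsletters | off-hours) = 0.028304/0.161904 ≈ 0.175
P(Work | off-hours) = 0.03496/0.161904 ≈ 0.216
P(Social | off-hours) = 0.07644/0.161904 ≈ 0.472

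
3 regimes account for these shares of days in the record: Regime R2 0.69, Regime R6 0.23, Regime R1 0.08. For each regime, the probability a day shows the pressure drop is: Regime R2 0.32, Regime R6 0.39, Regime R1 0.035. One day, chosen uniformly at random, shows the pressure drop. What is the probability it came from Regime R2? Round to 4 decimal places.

0.7048

Compute prior × likelihood for every hypothesis:
  Regime R2: 0.69 × 0.32 = 0.2208
  Regime R6: 0.23 × 0.39 = 0.0897
  Regime R1: 0.08 × 0.035 = 0.0028
Total = 0.3133.
P(Regime R2 | evidence) = 0.2208 / 0.3133 ≈ 0.7048.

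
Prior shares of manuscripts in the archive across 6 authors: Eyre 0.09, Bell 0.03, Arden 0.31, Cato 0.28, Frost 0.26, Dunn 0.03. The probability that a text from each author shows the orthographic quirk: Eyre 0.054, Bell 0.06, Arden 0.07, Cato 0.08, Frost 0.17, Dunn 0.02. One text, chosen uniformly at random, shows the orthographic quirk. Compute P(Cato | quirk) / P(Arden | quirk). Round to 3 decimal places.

1.032

Compute prior × likelihood for every hypothesis:
  Eyre: 0.09 × 0.054 = 0.00486
  Bell: 0.03 × 0.06 = 0.0018
  Arden: 0.31 × 0.07 = 0.0217
  Cato: 0.28 × 0.08 = 0.0224
  Frost: 0.26 × 0.17 = 0.0442
  Dunn: 0.03 × 0.02 = 0.0006
Normalizing constant = 0.09556.
The ratio is 0.0224 / 0.0217 (the normalizer cancels) = 1.032.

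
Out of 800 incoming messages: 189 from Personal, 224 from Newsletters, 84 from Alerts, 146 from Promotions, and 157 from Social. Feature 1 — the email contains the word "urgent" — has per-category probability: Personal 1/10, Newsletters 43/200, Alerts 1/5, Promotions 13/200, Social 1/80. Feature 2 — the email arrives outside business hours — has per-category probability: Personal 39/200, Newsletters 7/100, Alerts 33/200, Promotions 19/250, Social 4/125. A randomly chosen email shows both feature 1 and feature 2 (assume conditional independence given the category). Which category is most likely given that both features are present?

Unnormalized posteriors (prior × likelihood):
  Personal: 0.23625 × 0.1 × 0.195 = 0.004606875
  Newsletters: 0.28 × 0.215 × 0.07 = 0.004214
  Alerts: 0.105 × 0.2 × 0.165 = 0.003465
  Promotions: 0.1825 × 0.065 × 0.076 = 0.00090155
  Social: 0.19625 × 0.0125 × 0.032 = 0.0000785
Sum = 0.013265925.
Largest term belongs to Personal, so Personal is most probable.

Personal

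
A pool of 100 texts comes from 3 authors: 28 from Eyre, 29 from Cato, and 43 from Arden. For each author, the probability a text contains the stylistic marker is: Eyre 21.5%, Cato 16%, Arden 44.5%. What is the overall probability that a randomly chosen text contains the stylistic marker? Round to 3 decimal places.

0.298

Prior × likelihood for each hypothesis:
  Eyre: 0.28 × 0.215 = 0.0602
  Cato: 0.29 × 0.16 = 0.0464
  Arden: 0.43 × 0.445 = 0.19135
P(marker) = 0.0602 + 0.0464 + 0.19135 = 0.29795 → 0.298.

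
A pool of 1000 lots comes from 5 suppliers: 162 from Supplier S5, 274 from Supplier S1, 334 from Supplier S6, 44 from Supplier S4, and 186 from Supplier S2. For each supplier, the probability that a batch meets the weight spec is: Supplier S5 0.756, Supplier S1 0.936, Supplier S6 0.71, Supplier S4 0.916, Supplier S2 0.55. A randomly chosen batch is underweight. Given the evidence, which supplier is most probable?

Supplier S6

Taking complements, P(underweight | each) = Supplier S5 0.244, Supplier S1 0.064, Supplier S6 0.29, Supplier S4 0.084, Supplier S2 0.45.
Compute prior × likelihood for every hypothesis:
  Supplier S5: 0.162 × 0.244 = 0.039528
  Supplier S1: 0.274 × 0.064 = 0.017536
  Supplier S6: 0.334 × 0.29 = 0.09686
  Supplier S4: 0.044 × 0.084 = 0.003696
  Supplier S2: 0.186 × 0.45 = 0.0837
Normalizing constant = 0.24132.
Largest term belongs to Supplier S6, so Supplier S6 is most probable.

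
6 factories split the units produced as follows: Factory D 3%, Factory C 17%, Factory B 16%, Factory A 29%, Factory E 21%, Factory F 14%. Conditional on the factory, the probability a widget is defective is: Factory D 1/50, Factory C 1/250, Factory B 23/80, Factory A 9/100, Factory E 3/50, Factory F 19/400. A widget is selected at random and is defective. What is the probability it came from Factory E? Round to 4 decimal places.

Unnormalized posteriors (prior × likelihood):
  Factory D: 0.03 × 0.02 = 0.0006
  Factory C: 0.17 × 0.004 = 0.00068
  Factory B: 0.16 × 0.2875 = 0.046
  Factory A: 0.29 × 0.09 = 0.0261
  Factory E: 0.21 × 0.06 = 0.0126
  Factory F: 0.14 × 0.0475 = 0.00665
Sum = 0.09263.
P(Factory E | evidence) = 0.0126 / 0.09263 ≈ 0.1360.

0.1360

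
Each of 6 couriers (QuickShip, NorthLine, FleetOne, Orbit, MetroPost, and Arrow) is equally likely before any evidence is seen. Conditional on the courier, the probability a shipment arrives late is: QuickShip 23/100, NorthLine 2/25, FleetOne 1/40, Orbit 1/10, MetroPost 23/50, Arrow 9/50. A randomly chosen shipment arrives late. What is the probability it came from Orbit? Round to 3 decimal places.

0.093

With a uniform prior (1/6 each), posterior ∝ likelihood:
  QuickShip: 0.23
  NorthLine: 0.08
  FleetOne: 0.025
  Orbit: 0.1
  MetroPost: 0.46
  Arrow: 0.18
Sum = 1.075.
P(Orbit | evidence) = 0.1 / 1.075 ≈ 0.093.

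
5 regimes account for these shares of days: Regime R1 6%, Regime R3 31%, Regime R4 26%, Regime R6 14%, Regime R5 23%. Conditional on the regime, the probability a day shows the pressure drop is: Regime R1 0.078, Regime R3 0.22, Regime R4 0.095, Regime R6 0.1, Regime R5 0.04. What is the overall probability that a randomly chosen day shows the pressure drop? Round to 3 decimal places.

Unnormalized posteriors (prior × likelihood):
  Regime R1: 0.06 × 0.078 = 0.00468
  Regime R3: 0.31 × 0.22 = 0.0682
  Regime R4: 0.26 × 0.095 = 0.0247
  Regime R6: 0.14 × 0.1 = 0.014
  Regime R5: 0.23 × 0.04 = 0.0092
P(drop) = 0.00468 + 0.0682 + 0.0247 + 0.014 + 0.0092 = 0.12078 → 0.121.

0.121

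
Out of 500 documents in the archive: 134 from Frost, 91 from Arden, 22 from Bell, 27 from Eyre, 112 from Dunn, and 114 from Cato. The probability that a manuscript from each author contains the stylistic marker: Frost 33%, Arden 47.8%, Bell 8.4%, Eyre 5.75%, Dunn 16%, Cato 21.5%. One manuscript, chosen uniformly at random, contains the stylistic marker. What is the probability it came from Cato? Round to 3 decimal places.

0.184

Compute prior × likelihood for every hypothesis:
  Frost: 0.268 × 0.33 = 0.08844
  Arden: 0.182 × 0.478 = 0.086996
  Bell: 0.044 × 0.084 = 0.003696
  Eyre: 0.054 × 0.0575 = 0.003105
  Dunn: 0.224 × 0.16 = 0.03584
  Cato: 0.228 × 0.215 = 0.04902
Sum = 0.267097.
P(Cato | evidence) = 0.04902 / 0.267097 ≈ 0.184.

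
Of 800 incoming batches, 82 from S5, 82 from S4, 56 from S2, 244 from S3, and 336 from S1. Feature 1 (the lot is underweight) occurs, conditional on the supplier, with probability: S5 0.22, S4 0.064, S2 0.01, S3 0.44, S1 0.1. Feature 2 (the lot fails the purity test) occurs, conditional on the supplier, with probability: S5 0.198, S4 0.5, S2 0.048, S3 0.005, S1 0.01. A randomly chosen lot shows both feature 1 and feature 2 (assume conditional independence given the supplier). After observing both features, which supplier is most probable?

Unnormalized posteriors (prior × likelihood):
  S5: 0.1025 × 0.22 × 0.198 = 0.0044649
  S4: 0.1025 × 0.064 × 0.5 = 0.00328
  S2: 0.07 × 0.01 × 0.048 = 0.0000336
  S3: 0.305 × 0.44 × 0.005 = 0.000671
  S1: 0.42 × 0.1 × 0.01 = 0.00042
Normalizing constant = 0.0088695.
Largest term belongs to S5, so S5 is most probable.

S5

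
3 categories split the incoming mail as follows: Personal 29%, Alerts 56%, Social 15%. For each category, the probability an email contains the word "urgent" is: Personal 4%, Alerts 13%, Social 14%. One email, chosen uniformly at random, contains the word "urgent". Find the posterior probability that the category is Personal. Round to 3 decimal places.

By Bayes' rule, posterior ∝ prior × likelihood:
  Personal: 0.29 × 0.04 = 0.0116
  Alerts: 0.56 × 0.13 = 0.0728
  Social: 0.15 × 0.14 = 0.021
Normalizing constant = 0.1054.
P(Personal | evidence) = 0.0116 / 0.1054 ≈ 0.110.

0.110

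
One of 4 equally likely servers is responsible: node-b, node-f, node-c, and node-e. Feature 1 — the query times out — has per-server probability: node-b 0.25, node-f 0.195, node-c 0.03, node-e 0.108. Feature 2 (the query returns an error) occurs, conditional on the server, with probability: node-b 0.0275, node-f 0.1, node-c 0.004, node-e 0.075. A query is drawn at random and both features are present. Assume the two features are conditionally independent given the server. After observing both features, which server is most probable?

Since the prior is uniform, the posterior is proportional to the likelihood:
  node-b: 0.25 × 0.0275 = 0.006875
  node-f: 0.195 × 0.1 = 0.0195
  node-c: 0.03 × 0.004 = 0.00012
  node-e: 0.108 × 0.075 = 0.0081
Normalizing constant = 0.034595.
Largest term belongs to node-f, so node-f is most probable.

node-f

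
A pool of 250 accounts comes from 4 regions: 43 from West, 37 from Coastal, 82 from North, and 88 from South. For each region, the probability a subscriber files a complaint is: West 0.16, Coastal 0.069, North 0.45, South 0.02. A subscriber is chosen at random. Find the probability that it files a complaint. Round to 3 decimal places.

0.192

Prior × likelihood for each hypothesis:
  West: 0.172 × 0.16 = 0.02752
  Coastal: 0.148 × 0.069 = 0.010212
  North: 0.328 × 0.45 = 0.1476
  South: 0.352 × 0.02 = 0.00704
P(complaint) = 0.02752 + 0.010212 + 0.1476 + 0.00704 = 0.192372 → 0.192.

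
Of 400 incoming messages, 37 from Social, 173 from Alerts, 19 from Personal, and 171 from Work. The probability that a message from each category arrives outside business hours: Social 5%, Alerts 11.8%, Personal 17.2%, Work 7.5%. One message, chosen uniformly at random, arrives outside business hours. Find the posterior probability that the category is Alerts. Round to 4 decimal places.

By Bayes' rule, posterior ∝ prior × likelihood:
  Social: 0.0925 × 0.05 = 0.004625
  Alerts: 0.4325 × 0.118 = 0.051035
  Personal: 0.0475 × 0.172 = 0.00817
  Work: 0.4275 × 0.075 = 0.0320625
Sum = 0.0958925.
P(Alerts | evidence) = 0.051035 / 0.0958925 ≈ 0.5322.

0.5322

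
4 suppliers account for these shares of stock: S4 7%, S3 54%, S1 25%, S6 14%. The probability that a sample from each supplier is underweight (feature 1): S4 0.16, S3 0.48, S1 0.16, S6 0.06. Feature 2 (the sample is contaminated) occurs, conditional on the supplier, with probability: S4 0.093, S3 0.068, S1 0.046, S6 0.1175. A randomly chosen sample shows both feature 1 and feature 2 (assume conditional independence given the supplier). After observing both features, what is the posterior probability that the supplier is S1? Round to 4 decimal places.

By Bayes' rule, posterior ∝ prior × likelihood:
  S4: 0.07 × 0.16 × 0.093 = 0.0010416
  S3: 0.54 × 0.48 × 0.068 = 0.0176256
  S1: 0.25 × 0.16 × 0.046 = 0.00184
  S6: 0.14 × 0.06 × 0.1175 = 0.000987
Sum = 0.0214942.
P(S1 | evidence) = 0.00184 / 0.0214942 ≈ 0.0856.

0.0856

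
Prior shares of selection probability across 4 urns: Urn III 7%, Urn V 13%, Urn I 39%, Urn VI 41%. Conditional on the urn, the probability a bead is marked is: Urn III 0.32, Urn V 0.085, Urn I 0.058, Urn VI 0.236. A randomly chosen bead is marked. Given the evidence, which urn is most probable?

Urn VI

Unnormalized posteriors (prior × likelihood):
  Urn III: 0.07 × 0.32 = 0.0224
  Urn V: 0.13 × 0.085 = 0.01105
  Urn I: 0.39 × 0.058 = 0.02262
  Urn VI: 0.41 × 0.236 = 0.09676
Total = 0.15283.
Largest term belongs to Urn VI, so Urn VI is most probable.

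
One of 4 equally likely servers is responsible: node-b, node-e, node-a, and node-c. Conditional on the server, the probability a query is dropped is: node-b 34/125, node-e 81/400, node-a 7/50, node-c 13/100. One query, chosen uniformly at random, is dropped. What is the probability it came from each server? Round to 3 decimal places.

With a uniform prior (1/4 each), posterior ∝ likelihood:
  node-b: 0.272
  node-e: 0.2025
  node-a: 0.14
  node-c: 0.13
Total = 0.7445.
P(node-b | dropped) = 0.272/0.7445 ≈ 0.365
P(node-e | dropped) = 0.2025/0.7445 ≈ 0.272
P(node-a | dropped) = 0.14/0.7445 ≈ 0.188
P(node-c | dropped) = 0.13/0.7445 ≈ 0.175

node-b 0.365, node-e 0.272, node-a 0.188, node-c 0.175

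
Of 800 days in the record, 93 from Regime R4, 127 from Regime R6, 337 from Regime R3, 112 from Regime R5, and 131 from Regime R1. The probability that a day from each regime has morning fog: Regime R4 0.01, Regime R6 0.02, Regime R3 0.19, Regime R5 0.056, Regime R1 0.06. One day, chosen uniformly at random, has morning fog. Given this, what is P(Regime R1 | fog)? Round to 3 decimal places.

Compute prior × likelihood for every hypothesis:
  Regime R4: 0.11625 × 0.01 = 0.0011625
  Regime R6: 0.15875 × 0.02 = 0.003175
  Regime R3: 0.42125 × 0.19 = 0.0800375
  Regime R5: 0.14 × 0.056 = 0.00784
  Regime R1: 0.16375 × 0.06 = 0.009825
Normalizing constant = 0.10204.
P(Regime R1 | evidence) = 0.009825 / 0.10204 ≈ 0.096.

0.096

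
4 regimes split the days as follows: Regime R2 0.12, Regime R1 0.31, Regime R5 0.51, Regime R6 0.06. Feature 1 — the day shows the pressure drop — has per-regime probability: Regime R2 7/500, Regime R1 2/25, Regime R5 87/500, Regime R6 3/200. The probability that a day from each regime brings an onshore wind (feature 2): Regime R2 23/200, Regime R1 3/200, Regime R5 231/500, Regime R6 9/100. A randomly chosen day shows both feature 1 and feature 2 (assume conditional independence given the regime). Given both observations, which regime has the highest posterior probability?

Regime R5

Compute prior × likelihood for every hypothesis:
  Regime R2: 0.12 × 0.014 × 0.115 = 0.0001932
  Regime R1: 0.31 × 0.08 × 0.015 = 0.000372
  Regime R5: 0.51 × 0.174 × 0.462 = 0.04099788
  Regime R6: 0.06 × 0.015 × 0.09 = 0.000081
Total = 0.04164408.
Largest term belongs to Regime R5, so Regime R5 is most probable.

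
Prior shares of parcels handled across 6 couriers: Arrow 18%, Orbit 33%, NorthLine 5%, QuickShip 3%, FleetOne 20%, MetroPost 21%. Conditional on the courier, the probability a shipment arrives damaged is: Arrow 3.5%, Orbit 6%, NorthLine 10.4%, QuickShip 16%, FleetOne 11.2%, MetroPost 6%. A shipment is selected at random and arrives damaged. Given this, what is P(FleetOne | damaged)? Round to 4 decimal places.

Compute prior × likelihood for every hypothesis:
  Arrow: 0.18 × 0.035 = 0.0063
  Orbit: 0.33 × 0.06 = 0.0198
  NorthLine: 0.05 × 0.104 = 0.0052
  QuickShip: 0.03 × 0.16 = 0.0048
  FleetOne: 0.2 × 0.112 = 0.0224
  MetroPost: 0.21 × 0.06 = 0.0126
Total = 0.0711.
P(FleetOne | evidence) = 0.0224 / 0.0711 ≈ 0.3150.

0.3150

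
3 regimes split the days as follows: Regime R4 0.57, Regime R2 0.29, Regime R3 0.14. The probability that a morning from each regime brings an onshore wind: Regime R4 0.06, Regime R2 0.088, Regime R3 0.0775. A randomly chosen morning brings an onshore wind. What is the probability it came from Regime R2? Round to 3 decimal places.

Prior × likelihood for each hypothesis:
  Regime R4: 0.57 × 0.06 = 0.0342
  Regime R2: 0.29 × 0.088 = 0.02552
  Regime R3: 0.14 × 0.0775 = 0.01085
Normalizing constant = 0.07057.
P(Regime R2 | evidence) = 0.02552 / 0.07057 ≈ 0.362.

0.362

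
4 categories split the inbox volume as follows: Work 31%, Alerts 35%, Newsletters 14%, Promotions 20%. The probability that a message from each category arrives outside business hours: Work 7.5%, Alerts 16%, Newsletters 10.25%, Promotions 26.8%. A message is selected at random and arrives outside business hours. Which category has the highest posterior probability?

Unnormalized posteriors (prior × likelihood):
  Work: 0.31 × 0.075 = 0.02325
  Alerts: 0.35 × 0.16 = 0.056
  Newsletters: 0.14 × 0.1025 = 0.01435
  Promotions: 0.2 × 0.268 = 0.0536
Sum = 0.1472.
Largest term belongs to Alerts, so Alerts is most probable.

Alerts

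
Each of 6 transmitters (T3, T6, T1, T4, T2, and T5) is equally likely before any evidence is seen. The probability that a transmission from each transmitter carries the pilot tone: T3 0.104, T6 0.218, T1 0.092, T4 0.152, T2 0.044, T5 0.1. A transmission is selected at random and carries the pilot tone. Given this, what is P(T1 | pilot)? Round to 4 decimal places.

0.1296

With a uniform prior (1/6 each), posterior ∝ likelihood:
  T3: 0.104
  T6: 0.218
  T1: 0.092
  T4: 0.152
  T2: 0.044
  T5: 0.1
Sum = 0.71.
P(T1 | evidence) = 0.092 / 0.71 ≈ 0.1296.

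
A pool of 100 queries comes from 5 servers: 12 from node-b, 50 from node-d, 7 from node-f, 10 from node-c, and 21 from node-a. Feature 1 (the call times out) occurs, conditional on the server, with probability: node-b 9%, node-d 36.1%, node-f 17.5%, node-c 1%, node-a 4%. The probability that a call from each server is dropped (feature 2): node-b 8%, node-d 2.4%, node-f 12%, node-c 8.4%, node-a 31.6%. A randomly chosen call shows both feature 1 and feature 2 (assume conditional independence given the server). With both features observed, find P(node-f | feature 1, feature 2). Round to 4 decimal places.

By Bayes' rule, posterior ∝ prior × likelihood:
  node-b: 0.12 × 0.09 × 0.08 = 0.000864
  node-d: 0.5 × 0.361 × 0.024 = 0.004332
  node-f: 0.07 × 0.175 × 0.12 = 0.00147
  node-c: 0.1 × 0.01 × 0.084 = 0.000084
  node-a: 0.21 × 0.04 × 0.316 = 0.0026544
Sum = 0.0094044.
P(node-f | evidence) = 0.00147 / 0.0094044 ≈ 0.1563.

0.1563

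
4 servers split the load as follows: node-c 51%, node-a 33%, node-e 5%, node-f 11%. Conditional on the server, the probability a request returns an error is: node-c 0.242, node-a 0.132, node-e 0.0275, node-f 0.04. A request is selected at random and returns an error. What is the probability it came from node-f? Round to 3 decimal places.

Compute prior × likelihood for every hypothesis:
  node-c: 0.51 × 0.242 = 0.12342
  node-a: 0.33 × 0.132 = 0.04356
  node-e: 0.05 × 0.0275 = 0.001375
  node-f: 0.11 × 0.04 = 0.0044
Sum = 0.172755.
P(node-f | evidence) = 0.0044 / 0.172755 ≈ 0.025.

0.025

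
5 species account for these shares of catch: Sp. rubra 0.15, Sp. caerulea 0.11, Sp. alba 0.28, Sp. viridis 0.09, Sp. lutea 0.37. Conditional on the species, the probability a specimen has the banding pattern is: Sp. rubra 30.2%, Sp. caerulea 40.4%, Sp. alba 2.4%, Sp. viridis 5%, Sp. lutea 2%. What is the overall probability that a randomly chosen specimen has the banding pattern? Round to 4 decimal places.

Compute prior × likelihood for every hypothesis:
  Sp. rubra: 0.15 × 0.302 = 0.0453
  Sp. caerulea: 0.11 × 0.404 = 0.04444
  Sp. alba: 0.28 × 0.024 = 0.00672
  Sp. viridis: 0.09 × 0.05 = 0.0045
  Sp. lutea: 0.37 × 0.02 = 0.0074
P(banded) = 0.0453 + 0.04444 + 0.00672 + 0.0045 + 0.0074 = 0.10836 → 0.1084.

0.1084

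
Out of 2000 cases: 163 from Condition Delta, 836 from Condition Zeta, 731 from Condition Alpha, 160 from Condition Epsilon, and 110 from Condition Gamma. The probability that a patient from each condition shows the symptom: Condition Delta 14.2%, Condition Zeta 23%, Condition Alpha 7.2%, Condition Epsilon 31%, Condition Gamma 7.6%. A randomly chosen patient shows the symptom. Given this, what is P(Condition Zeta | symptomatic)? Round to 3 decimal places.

0.590

By Bayes' rule, posterior ∝ prior × likelihood:
  Condition Delta: 0.0815 × 0.142 = 0.011573
  Condition Zeta: 0.418 × 0.23 = 0.09614
  Condition Alpha: 0.3655 × 0.072 = 0.026316
  Condition Epsilon: 0.08 × 0.31 = 0.0248
  Condition Gamma: 0.055 × 0.076 = 0.00418
Normalizing constant = 0.163009.
P(Condition Zeta | evidence) = 0.09614 / 0.163009 ≈ 0.590.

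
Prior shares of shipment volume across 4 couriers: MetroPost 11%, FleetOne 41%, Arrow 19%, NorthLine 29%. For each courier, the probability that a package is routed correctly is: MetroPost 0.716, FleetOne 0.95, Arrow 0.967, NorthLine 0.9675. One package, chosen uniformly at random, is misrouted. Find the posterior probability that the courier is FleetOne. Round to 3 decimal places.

0.304

Taking complements, P(misrouted | each) = MetroPost 0.284, FleetOne 0.05, Arrow 0.033, NorthLine 0.0325.
Compute prior × likelihood for every hypothesis:
  MetroPost: 0.11 × 0.284 = 0.03124
  FleetOne: 0.41 × 0.05 = 0.0205
  Arrow: 0.19 × 0.033 = 0.00627
  NorthLine: 0.29 × 0.0325 = 0.009425
Total = 0.067435.
P(FleetOne | evidence) = 0.0205 / 0.067435 ≈ 0.304.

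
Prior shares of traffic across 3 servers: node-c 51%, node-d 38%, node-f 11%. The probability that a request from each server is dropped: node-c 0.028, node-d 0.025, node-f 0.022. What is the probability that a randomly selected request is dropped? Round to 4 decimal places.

By Bayes' rule, posterior ∝ prior × likelihood:
  node-c: 0.51 × 0.028 = 0.01428
  node-d: 0.38 × 0.025 = 0.0095
  node-f: 0.11 × 0.022 = 0.00242
P(dropped) = 0.01428 + 0.0095 + 0.00242 = 0.0262 → 0.0262.

0.0262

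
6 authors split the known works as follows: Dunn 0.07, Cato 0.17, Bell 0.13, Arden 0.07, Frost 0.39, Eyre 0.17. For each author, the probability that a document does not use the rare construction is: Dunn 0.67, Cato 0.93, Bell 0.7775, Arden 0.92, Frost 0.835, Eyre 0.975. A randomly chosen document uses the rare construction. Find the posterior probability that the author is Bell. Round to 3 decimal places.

Taking complements, P(rare-form | each) = Dunn 0.33, Cato 0.07, Bell 0.2225, Arden 0.08, Frost 0.165, Eyre 0.025.
Unnormalized posteriors (prior × likelihood):
  Dunn: 0.07 × 0.33 = 0.0231
  Cato: 0.17 × 0.07 = 0.0119
  Bell: 0.13 × 0.2225 = 0.028925
  Arden: 0.07 × 0.08 = 0.0056
  Frost: 0.39 × 0.165 = 0.06435
  Eyre: 0.17 × 0.025 = 0.00425
Normalizing constant = 0.138125.
P(Bell | evidence) = 0.028925 / 0.138125 ≈ 0.209.

0.209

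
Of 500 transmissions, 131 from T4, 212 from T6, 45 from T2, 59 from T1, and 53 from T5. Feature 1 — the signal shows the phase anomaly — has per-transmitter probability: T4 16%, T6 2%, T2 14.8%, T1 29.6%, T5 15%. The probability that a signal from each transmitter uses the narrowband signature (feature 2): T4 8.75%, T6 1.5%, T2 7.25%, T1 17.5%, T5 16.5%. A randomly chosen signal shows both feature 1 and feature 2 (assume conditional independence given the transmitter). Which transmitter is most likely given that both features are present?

T1

Unnormalized posteriors (prior × likelihood):
  T4: 0.262 × 0.16 × 0.0875 = 0.003668
  T6: 0.424 × 0.02 × 0.015 = 0.0001272
  T2: 0.09 × 0.148 × 0.0725 = 0.0009657
  T1: 0.118 × 0.296 × 0.175 = 0.0061124
  T5: 0.106 × 0.15 × 0.165 = 0.0026235
Sum = 0.0134968.
Largest term belongs to T1, so T1 is most probable.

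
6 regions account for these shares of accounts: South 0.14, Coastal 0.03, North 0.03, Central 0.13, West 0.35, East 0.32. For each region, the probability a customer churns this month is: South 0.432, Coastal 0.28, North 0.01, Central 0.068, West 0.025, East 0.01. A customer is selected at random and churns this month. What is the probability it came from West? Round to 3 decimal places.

0.097

Prior × likelihood for each hypothesis:
  South: 0.14 × 0.432 = 0.06048
  Coastal: 0.03 × 0.28 = 0.0084
  North: 0.03 × 0.01 = 0.0003
  Central: 0.13 × 0.068 = 0.00884
  West: 0.35 × 0.025 = 0.00875
  East: 0.32 × 0.01 = 0.0032
Normalizing constant = 0.08997.
P(West | evidence) = 0.00875 / 0.08997 ≈ 0.097.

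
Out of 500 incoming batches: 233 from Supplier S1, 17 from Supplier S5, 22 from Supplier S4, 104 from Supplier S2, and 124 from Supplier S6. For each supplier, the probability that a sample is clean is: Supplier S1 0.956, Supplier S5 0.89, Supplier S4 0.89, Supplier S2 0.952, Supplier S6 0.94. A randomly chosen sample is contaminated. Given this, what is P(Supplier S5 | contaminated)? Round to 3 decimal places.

0.069

Taking complements, P(contaminated | each) = Supplier S1 0.044, Supplier S5 0.11, Supplier S4 0.11, Supplier S2 0.048, Supplier S6 0.06.
Unnormalized posteriors (prior × likelihood):
  Supplier S1: 0.466 × 0.044 = 0.020504
  Supplier S5: 0.034 × 0.11 = 0.00374
  Supplier S4: 0.044 × 0.11 = 0.00484
  Supplier S2: 0.208 × 0.048 = 0.009984
  Supplier S6: 0.248 × 0.06 = 0.01488
Sum = 0.053948.
P(Supplier S5 | evidence) = 0.00374 / 0.053948 ≈ 0.069.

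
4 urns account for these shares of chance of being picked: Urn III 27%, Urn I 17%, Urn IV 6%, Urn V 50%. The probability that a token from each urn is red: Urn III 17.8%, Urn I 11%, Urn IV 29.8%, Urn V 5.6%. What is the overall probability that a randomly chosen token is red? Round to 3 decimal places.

0.113

By Bayes' rule, posterior ∝ prior × likelihood:
  Urn III: 0.27 × 0.178 = 0.04806
  Urn I: 0.17 × 0.11 = 0.0187
  Urn IV: 0.06 × 0.298 = 0.01788
  Urn V: 0.5 × 0.056 = 0.028
P(red) = 0.04806 + 0.0187 + 0.01788 + 0.028 = 0.11264 → 0.113.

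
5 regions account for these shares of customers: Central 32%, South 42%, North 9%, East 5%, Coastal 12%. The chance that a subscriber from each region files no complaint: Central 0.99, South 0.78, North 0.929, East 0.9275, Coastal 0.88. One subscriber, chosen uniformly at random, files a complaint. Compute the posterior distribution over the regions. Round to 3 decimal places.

Central 0.027, South 0.770, North 0.053, East 0.030, Coastal 0.120

Taking complements, P(complaint | each) = Central 0.01, South 0.22, North 0.071, East 0.0725, Coastal 0.12.
Unnormalized posteriors (prior × likelihood):
  Central: 0.32 × 0.01 = 0.0032
  South: 0.42 × 0.22 = 0.0924
  North: 0.09 × 0.071 = 0.00639
  East: 0.05 × 0.0725 = 0.003625
  Coastal: 0.12 × 0.12 = 0.0144
Total = 0.120015.
P(Central | complaint) = 0.0032/0.120015 ≈ 0.027
P(South | complaint) = 0.0924/0.120015 ≈ 0.770
P(North | complaint) = 0.00639/0.120015 ≈ 0.053
P(East | complaint) = 0.003625/0.120015 ≈ 0.030
P(Coastal | complaint) = 0.0144/0.120015 ≈ 0.120
(Check: 0.027+0.770+0.053+0.030+0.120 = 1.000.)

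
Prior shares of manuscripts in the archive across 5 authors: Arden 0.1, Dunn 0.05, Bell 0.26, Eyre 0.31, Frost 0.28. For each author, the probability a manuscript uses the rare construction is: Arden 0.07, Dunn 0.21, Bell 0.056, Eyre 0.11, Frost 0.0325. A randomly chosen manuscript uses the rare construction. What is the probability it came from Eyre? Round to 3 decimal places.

By Bayes' rule, posterior ∝ prior × likelihood:
  Arden: 0.1 × 0.07 = 0.007
  Dunn: 0.05 × 0.21 = 0.0105
  Bell: 0.26 × 0.056 = 0.01456
  Eyre: 0.31 × 0.11 = 0.0341
  Frost: 0.28 × 0.0325 = 0.0091
Total = 0.07526.
P(Eyre | evidence) = 0.0341 / 0.07526 ≈ 0.453.

0.453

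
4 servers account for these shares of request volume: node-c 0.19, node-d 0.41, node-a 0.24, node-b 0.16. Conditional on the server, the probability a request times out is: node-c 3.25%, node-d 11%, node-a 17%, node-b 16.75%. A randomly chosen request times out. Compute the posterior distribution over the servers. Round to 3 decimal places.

node-c 0.052, node-d 0.379, node-a 0.343, node-b 0.225

Unnormalized posteriors (prior × likelihood):
  node-c: 0.19 × 0.0325 = 0.006175
  node-d: 0.41 × 0.11 = 0.0451
  node-a: 0.24 × 0.17 = 0.0408
  node-b: 0.16 × 0.1675 = 0.0268
Sum = 0.118875.
P(node-c | timeout) = 0.006175/0.118875 ≈ 0.052
P(node-d | timeout) = 0.0451/0.118875 ≈ 0.379
P(node-a | timeout) = 0.0408/0.118875 ≈ 0.343
P(node-b | timeout) = 0.0268/0.118875 ≈ 0.225
(Check: 0.052+0.379+0.343+0.225 = 0.999.)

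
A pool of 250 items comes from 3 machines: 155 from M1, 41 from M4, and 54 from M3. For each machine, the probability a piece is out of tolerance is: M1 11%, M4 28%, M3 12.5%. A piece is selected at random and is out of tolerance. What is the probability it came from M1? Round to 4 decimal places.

0.4833

Unnormalized posteriors (prior × likelihood):
  M1: 0.62 × 0.11 = 0.0682
  M4: 0.164 × 0.28 = 0.04592
  M3: 0.216 × 0.125 = 0.027
Sum = 0.14112.
P(M1 | evidence) = 0.0682 / 0.14112 ≈ 0.4833.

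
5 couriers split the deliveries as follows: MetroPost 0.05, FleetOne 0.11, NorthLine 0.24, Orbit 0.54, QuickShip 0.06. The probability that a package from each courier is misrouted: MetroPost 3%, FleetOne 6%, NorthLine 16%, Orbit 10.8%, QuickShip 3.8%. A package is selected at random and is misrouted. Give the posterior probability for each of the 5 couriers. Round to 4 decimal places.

MetroPost 0.0140, FleetOne 0.0616, NorthLine 0.3585, Orbit 0.5445, QuickShip 0.0213

Prior × likelihood for each hypothesis:
  MetroPost: 0.05 × 0.03 = 0.0015
  FleetOne: 0.11 × 0.06 = 0.0066
  NorthLine: 0.24 × 0.16 = 0.0384
  Orbit: 0.54 × 0.108 = 0.05832
  QuickShip: 0.06 × 0.038 = 0.00228
Normalizing constant = 0.1071.
P(MetroPost | misrouted) = 0.0015/0.1071 ≈ 0.0140
P(FleetOne | misrouted) = 0.0066/0.1071 ≈ 0.0616
P(NorthLine | misrouted) = 0.0384/0.1071 ≈ 0.3585
P(Orbit | misrouted) = 0.05832/0.1071 ≈ 0.5445
P(QuickShip | misrouted) = 0.00228/0.1071 ≈ 0.0213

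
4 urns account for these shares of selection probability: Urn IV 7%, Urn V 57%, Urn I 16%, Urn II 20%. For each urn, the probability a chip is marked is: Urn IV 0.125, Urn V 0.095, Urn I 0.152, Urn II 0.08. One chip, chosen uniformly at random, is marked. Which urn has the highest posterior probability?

Unnormalized posteriors (prior × likelihood):
  Urn IV: 0.07 × 0.125 = 0.00875
  Urn V: 0.57 × 0.095 = 0.05415
  Urn I: 0.16 × 0.152 = 0.02432
  Urn II: 0.2 × 0.08 = 0.016
Total = 0.10322.
Largest term belongs to Urn V, so Urn V is most probable.

Urn V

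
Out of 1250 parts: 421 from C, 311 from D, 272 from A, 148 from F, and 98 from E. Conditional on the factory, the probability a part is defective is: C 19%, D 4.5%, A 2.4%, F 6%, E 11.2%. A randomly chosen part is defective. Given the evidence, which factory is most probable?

Prior × likelihood for each hypothesis:
  C: 0.3368 × 0.19 = 0.063992
  D: 0.2488 × 0.045 = 0.011196
  A: 0.2176 × 0.024 = 0.0052224
  F: 0.1184 × 0.06 = 0.007104
  E: 0.0784 × 0.112 = 0.0087808
Total = 0.0962952.
Largest term belongs to C, so C is most probable.

C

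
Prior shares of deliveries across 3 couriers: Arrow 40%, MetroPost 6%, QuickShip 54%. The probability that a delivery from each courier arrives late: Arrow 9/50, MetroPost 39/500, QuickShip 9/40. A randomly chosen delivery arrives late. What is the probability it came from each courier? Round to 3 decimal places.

Arrow 0.363, MetroPost 0.024, QuickShip 0.613

Compute prior × likelihood for every hypothesis:
  Arrow: 0.4 × 0.18 = 0.072
  MetroPost: 0.06 × 0.078 = 0.00468
  QuickShip: 0.54 × 0.225 = 0.1215
Normalizing constant = 0.19818.
P(Arrow | late) = 0.072/0.19818 ≈ 0.363
P(MetroPost | late) = 0.00468/0.19818 ≈ 0.024
P(QuickShip | late) = 0.1215/0.19818 ≈ 0.613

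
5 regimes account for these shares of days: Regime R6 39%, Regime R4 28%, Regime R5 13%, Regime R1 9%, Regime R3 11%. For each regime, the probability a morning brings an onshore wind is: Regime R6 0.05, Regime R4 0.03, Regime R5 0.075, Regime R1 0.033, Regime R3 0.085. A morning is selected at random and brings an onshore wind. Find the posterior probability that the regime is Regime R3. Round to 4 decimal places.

0.1871

Prior × likelihood for each hypothesis:
  Regime R6: 0.39 × 0.05 = 0.0195
  Regime R4: 0.28 × 0.03 = 0.0084
  Regime R5: 0.13 × 0.075 = 0.00975
  Regime R1: 0.09 × 0.033 = 0.00297
  Regime R3: 0.11 × 0.085 = 0.00935
Sum = 0.04997.
P(Regime R3 | evidence) = 0.00935 / 0.04997 ≈ 0.1871.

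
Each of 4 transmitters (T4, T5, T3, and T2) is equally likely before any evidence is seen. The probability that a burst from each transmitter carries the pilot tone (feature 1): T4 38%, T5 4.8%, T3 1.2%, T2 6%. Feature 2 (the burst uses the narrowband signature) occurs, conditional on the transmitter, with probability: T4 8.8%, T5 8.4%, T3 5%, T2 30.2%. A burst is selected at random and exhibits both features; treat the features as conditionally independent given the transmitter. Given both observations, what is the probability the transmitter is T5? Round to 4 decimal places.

0.0718

Since the prior is uniform, the posterior is proportional to the likelihood:
  T4: 0.38 × 0.088 = 0.03344
  T5: 0.048 × 0.084 = 0.004032
  T3: 0.012 × 0.05 = 0.0006
  T2: 0.06 × 0.302 = 0.01812
Total = 0.056192.
P(T5 | evidence) = 0.004032 / 0.056192 ≈ 0.0718.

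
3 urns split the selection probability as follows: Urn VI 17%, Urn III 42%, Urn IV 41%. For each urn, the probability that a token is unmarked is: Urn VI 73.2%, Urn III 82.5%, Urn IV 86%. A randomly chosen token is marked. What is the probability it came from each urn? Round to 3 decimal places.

Taking complements, P(marked | each) = Urn VI 0.268, Urn III 0.175, Urn IV 0.14.
Unnormalized posteriors (prior × likelihood):
  Urn VI: 0.17 × 0.268 = 0.04556
  Urn III: 0.42 × 0.175 = 0.0735
  Urn IV: 0.41 × 0.14 = 0.0574
Sum = 0.17646.
P(Urn VI | marked) = 0.04556/0.17646 ≈ 0.258
P(Urn III | marked) = 0.0735/0.17646 ≈ 0.417
P(Urn IV | marked) = 0.0574/0.17646 ≈ 0.325

Urn VI 0.258, Urn III 0.417, Urn IV 0.325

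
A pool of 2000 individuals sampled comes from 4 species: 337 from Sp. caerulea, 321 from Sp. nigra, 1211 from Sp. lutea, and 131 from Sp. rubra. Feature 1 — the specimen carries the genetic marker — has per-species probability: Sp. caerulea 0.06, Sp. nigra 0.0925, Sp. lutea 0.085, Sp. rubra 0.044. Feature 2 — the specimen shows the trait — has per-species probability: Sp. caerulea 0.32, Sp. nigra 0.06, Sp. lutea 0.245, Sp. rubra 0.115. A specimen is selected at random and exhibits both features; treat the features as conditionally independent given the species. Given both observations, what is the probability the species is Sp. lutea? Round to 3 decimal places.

Unnormalized posteriors (prior × likelihood):
  Sp. caerulea: 0.1685 × 0.06 × 0.32 = 0.0032352
  Sp. nigra: 0.1605 × 0.0925 × 0.06 = 0.000890775
  Sp. lutea: 0.6055 × 0.085 × 0.245 = 0.0126095375
  Sp. rubra: 0.0655 × 0.044 × 0.115 = 0.00033143
Total = 0.0170669425.
P(Sp. lutea | evidence) = 0.0126095375 / 0.0170669425 ≈ 0.739.

0.739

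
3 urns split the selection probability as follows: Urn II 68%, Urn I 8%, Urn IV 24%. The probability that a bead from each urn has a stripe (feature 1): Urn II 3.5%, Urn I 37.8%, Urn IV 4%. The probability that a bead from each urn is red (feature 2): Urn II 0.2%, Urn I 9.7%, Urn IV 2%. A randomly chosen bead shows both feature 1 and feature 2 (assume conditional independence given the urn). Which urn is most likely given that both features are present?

Compute prior × likelihood for every hypothesis:
  Urn II: 0.68 × 0.035 × 0.002 = 0.0000476
  Urn I: 0.08 × 0.378 × 0.097 = 0.00293328
  Urn IV: 0.24 × 0.04 × 0.02 = 0.000192
Normalizing constant = 0.00317288.
Largest term belongs to Urn I, so Urn I is most probable.

Urn I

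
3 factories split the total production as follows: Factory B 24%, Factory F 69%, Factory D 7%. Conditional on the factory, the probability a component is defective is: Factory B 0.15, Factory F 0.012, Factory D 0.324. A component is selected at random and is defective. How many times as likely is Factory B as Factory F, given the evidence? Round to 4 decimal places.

By Bayes' rule, posterior ∝ prior × likelihood:
  Factory B: 0.24 × 0.15 = 0.036
  Factory F: 0.69 × 0.012 = 0.00828
  Factory D: 0.07 × 0.324 = 0.02268
Sum = 0.06696.
The ratio is 0.036 / 0.00828 (the normalizer cancels) = 4.3478.

4.3478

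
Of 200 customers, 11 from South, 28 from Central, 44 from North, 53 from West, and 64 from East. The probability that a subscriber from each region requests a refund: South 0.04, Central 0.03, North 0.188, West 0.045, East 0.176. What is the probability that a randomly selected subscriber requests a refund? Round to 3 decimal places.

Prior × likelihood for each hypothesis:
  South: 0.055 × 0.04 = 0.0022
  Central: 0.14 × 0.03 = 0.0042
  North: 0.22 × 0.188 = 0.04136
  West: 0.265 × 0.045 = 0.011925
  East: 0.32 × 0.176 = 0.05632
P(refund) = 0.0022 + 0.0042 + 0.04136 + 0.011925 + 0.05632 = 0.116005 → 0.116.

0.116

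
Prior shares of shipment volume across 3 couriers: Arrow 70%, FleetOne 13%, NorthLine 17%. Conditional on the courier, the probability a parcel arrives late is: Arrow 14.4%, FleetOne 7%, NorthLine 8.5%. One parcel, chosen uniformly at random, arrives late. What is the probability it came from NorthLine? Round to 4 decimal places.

Compute prior × likelihood for every hypothesis:
  Arrow: 0.7 × 0.144 = 0.1008
  FleetOne: 0.13 × 0.07 = 0.0091
  NorthLine: 0.17 × 0.085 = 0.01445
Sum = 0.12435.
P(NorthLine | evidence) = 0.01445 / 0.12435 ≈ 0.1162.

0.1162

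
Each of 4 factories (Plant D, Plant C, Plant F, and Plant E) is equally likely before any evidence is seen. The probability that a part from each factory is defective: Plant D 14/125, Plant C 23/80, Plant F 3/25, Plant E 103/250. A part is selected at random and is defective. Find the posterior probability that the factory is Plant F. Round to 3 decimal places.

Since the prior is uniform, the posterior is proportional to the likelihood:
  Plant D: 0.112
  Plant C: 0.2875
  Plant F: 0.12
  Plant E: 0.412
Normalizing constant = 0.9315.
P(Plant F | evidence) = 0.12 / 0.9315 ≈ 0.129.

0.129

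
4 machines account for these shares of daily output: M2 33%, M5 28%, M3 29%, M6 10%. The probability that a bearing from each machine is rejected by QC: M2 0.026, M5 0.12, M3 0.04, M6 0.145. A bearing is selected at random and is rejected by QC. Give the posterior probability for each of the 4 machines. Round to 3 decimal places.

By Bayes' rule, posterior ∝ prior × likelihood:
  M2: 0.33 × 0.026 = 0.00858
  M5: 0.28 × 0.12 = 0.0336
  M3: 0.29 × 0.04 = 0.0116
  M6: 0.1 × 0.145 = 0.0145
Normalizing constant = 0.06828.
P(M2 | rejected) = 0.00858/0.06828 ≈ 0.126
P(M5 | rejected) = 0.0336/0.06828 ≈ 0.492
P(M3 | rejected) = 0.0116/0.06828 ≈ 0.170
P(M6 | rejected) = 0.0145/0.06828 ≈ 0.212

M2 0.126, M5 0.492, M3 0.170, M6 0.212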